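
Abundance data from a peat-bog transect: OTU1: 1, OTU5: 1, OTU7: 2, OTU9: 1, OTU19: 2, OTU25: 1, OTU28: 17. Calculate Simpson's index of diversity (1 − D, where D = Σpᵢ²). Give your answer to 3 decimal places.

Total N = 1+1+2+1+2+1+17 = 25, so the proportions are 0.04, 0.04, 0.08, 0.04, 0.08, 0.04, 0.68 (working shown to 5 dp, full precision carried).
D = 0.04² + 0.04² + 0.08² + 0.04² + 0.08² + 0.04² + 0.68² = 0.00160 + 0.00160 + 0.00640 + 0.00160 + 0.00640 + 0.00160 + 0.46240 = 0.48160.
So 1 − D = 0.51840, i.e. 0.518 to 3 decimal places.

0.518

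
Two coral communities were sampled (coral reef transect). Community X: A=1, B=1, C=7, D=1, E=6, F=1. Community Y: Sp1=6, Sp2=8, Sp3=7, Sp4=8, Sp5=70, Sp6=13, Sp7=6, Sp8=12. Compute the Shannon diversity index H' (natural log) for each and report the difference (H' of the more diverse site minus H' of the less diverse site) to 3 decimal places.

Community X: N=17, proportions 0.05882, 0.05882, 0.41176, 0.05882, 0.35294, 0.05882, giving H' = 1.39957 (working shown to 5 dp, full precision carried).
Community Y: N=130, proportions 0.04615, 0.06154, 0.05385, 0.06154, 0.53846, 0.1, 0.04615, 0.09231, giving H' = 1.56791.
Difference = |1.39957 − 1.56791| = 0.16834, i.e. 0.168 to 3 decimal places.

0.168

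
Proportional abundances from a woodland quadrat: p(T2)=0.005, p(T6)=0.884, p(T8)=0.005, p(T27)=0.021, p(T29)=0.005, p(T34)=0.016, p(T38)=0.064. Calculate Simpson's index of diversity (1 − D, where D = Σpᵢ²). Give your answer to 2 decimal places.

D = 0.005² + 0.884² + 0.005² + 0.021² + 0.005² + 0.016² + 0.064² = 0.0000 + 0.7815 + 0.0000 + 0.0004 + 0.0000 + 0.0003 + 0.0041 = 0.7863 (working shown to 4 dp, full precision carried).
So 1 − D = 0.2137, i.e. 0.21 to 2 decimal places.

0.21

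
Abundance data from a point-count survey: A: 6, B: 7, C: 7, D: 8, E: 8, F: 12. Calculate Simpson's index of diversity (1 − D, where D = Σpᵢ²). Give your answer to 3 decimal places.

0.824

Total N = 6+7+7+8+8+12 = 48, so the proportions are 0.125, 0.14583, 0.14583, 0.16667, 0.16667, 0.25 (working shown to 5 dp, full precision carried).
D = 0.125² + 0.14583² + 0.14583² + 0.16667² + 0.16667² + 0.25² = 0.01562 + 0.02127 + 0.02127 + 0.02778 + 0.02778 + 0.06250 = 0.17622.
So 1 − D = 0.82378, i.e. 0.824 to 3 decimal places.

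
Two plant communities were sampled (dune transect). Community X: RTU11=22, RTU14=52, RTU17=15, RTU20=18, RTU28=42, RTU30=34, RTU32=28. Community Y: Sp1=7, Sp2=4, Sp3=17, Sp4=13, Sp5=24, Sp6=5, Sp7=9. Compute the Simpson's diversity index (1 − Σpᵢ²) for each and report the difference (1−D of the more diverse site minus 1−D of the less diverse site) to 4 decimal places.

Community X: N=211, proportions 0.104265, 0.246445, 0.07109, 0.085308, 0.199052, 0.161137, 0.132701, giving 1−D = 0.832865 (working shown to 6 dp, full precision carried).
Community Y: N=79, proportions 0.088608, 0.050633, 0.21519, 0.164557, 0.303797, 0.063291, 0.113924, giving 1−D = 0.806922.
Difference = |0.832865 − 0.806922| = 0.025943, i.e. 0.0259 to 4 decimal places.

0.0259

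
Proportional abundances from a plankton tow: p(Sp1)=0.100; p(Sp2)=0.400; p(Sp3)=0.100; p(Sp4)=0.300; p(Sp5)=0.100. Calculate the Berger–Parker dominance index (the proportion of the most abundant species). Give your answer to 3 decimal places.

The largest proportion is 0.4, i.e. d = 0.400 to 3 decimal places.

0.400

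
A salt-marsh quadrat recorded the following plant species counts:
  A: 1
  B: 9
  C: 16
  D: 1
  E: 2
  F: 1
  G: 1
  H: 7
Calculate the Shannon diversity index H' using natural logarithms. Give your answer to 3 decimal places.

1.555

Total N = 1+9+16+1+2+1+1+7 = 38, so the proportions are 0.02632, 0.23684, 0.42105, 0.02632, 0.05263, 0.02632, 0.02632, 0.18421 (working shown to 5 dp, full precision carried).
Each pᵢ ln pᵢ term: 0.02632×(-3.63759)=-0.09573, 0.23684×(-1.44036)=-0.34114, 0.42105×(-0.86500)=-0.36421, 0.02632×(-3.63759)=-0.09573, 0.05263×(-2.94444)=-0.15497, 0.02632×(-3.63759)=-0.09573, 0.02632×(-3.63759)=-0.09573, 0.18421×(-1.69168)=-0.31162.
Sum = -1.55485, so H' = 1.555.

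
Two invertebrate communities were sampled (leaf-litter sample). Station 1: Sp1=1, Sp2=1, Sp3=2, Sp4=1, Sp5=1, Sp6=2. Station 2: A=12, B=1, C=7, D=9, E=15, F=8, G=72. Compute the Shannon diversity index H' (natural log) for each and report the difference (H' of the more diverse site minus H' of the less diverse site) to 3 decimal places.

Station 1: N=8, proportions 0.125, 0.125, 0.25, 0.125, 0.125, 0.25, giving H' = 1.73287 (working shown to 5 dp, full precision carried).
Station 2: N=124, proportions 0.09677, 0.00806, 0.05645, 0.07258, 0.12097, 0.06452, 0.58065, giving H' = 1.36551.
Difference = |1.73287 − 1.36551| = 0.36736, i.e. 0.367 to 3 decimal places.

0.367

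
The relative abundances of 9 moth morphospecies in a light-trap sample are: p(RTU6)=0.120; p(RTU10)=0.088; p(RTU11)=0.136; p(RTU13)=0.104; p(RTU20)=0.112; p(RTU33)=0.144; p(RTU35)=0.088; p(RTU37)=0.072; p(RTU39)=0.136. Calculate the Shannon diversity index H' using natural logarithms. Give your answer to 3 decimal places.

2.174

Each pᵢ ln pᵢ term (working shown to 5 dp, full precision carried): 0.12×(-2.12026)=-0.25443, 0.088×(-2.43042)=-0.21388, 0.136×(-1.99510)=-0.27133, 0.104×(-2.26336)=-0.23539, 0.112×(-2.18926)=-0.24520, 0.144×(-1.93794)=-0.27906, 0.088×(-2.43042)=-0.21388, 0.072×(-2.63109)=-0.18944, 0.136×(-1.99510)=-0.27133.
Sum = -2.17394, so H' = 2.174.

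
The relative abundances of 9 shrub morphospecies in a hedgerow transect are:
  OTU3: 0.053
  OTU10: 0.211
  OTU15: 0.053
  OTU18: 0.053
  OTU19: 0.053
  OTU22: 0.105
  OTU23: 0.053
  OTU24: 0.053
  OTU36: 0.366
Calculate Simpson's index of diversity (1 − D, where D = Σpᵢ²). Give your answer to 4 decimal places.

0.7936

D = 0.053² + 0.211² + 0.053² + 0.053² + 0.053² + 0.105² + 0.053² + 0.053² + 0.366² = 0.002809 + 0.044521 + 0.002809 + 0.002809 + 0.002809 + 0.011025 + 0.002809 + 0.002809 + 0.133956 = 0.206356 (working shown to 6 dp, full precision carried).
So 1 − D = 0.793644, i.e. 0.7936 to 4 decimal places.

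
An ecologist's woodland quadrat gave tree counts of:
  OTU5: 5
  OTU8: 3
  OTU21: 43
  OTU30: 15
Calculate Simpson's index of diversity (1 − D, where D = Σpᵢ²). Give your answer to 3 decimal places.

0.516

Total N = 5+3+43+15 = 66, so the proportions are 0.07576, 0.04545, 0.65152, 0.22727 (working shown to 5 dp, full precision carried).
D = 0.07576² + 0.04545² + 0.65152² + 0.22727² = 0.00574 + 0.00207 + 0.42447 + 0.05165 = 0.48393.
So 1 − D = 0.51607, i.e. 0.516 to 3 decimal places.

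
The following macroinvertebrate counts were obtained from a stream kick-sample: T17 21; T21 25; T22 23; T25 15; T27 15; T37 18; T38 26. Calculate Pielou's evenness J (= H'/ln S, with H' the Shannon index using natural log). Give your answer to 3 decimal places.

0.989

Total N = 21+25+23+15+15+18+26 = 143, so the proportions are 0.14685, 0.17483, 0.16084, 0.1049, 0.1049, 0.12587, 0.18182 (working shown to 5 dp, full precision carried).
H' = −Σ pᵢ ln pᵢ = −((-0.28171) + (-0.30489) + (-0.29391) + (-0.23652) + (-0.23652) + (-0.26087) + (-0.30995)) = 1.92437.
With S = 7 species, ln S = 1.94591, so J = 1.92437/1.94591 = 0.98893, i.e. 0.989 to 3 decimal places.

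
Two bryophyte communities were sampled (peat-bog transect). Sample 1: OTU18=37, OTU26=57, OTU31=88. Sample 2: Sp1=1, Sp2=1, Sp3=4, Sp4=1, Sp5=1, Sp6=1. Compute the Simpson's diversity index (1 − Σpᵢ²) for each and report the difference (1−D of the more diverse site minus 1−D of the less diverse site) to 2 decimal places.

Sample 1: N=182, proportions 0.2033, 0.3132, 0.4835, giving 1−D = 0.6268 (working shown to 4 dp, full precision carried).
Sample 2: N=9, proportions 0.1111, 0.1111, 0.4444, 0.1111, 0.1111, 0.1111, giving 1−D = 0.7407.
Difference = |0.6268 − 0.7407| = 0.1139, i.e. 0.11 to 2 decimal places.

0.11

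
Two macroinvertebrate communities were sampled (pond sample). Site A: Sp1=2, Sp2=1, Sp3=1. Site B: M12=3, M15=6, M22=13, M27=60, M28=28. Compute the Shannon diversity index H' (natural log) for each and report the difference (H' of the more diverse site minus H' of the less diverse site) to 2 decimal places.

0.15

Site A: N=4, proportions 0.5, 0.25, 0.25, giving H' = 1.0397 (working shown to 4 dp, full precision carried).
Site B: N=110, proportions 0.0273, 0.0545, 0.1182, 0.5455, 0.2545, giving H' = 1.1882.
Difference = |1.0397 − 1.1882| = 0.1485, i.e. 0.15 to 2 decimal places.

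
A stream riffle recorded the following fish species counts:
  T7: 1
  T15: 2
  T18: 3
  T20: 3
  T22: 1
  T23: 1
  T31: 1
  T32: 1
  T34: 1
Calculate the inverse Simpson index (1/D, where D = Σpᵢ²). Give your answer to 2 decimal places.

7.00

Total N = 1+2+3+3+1+1+1+1+1 = 14, so the proportions are 0.071429, 0.142857, 0.214286, 0.214286, 0.071429, 0.071429, 0.071429, 0.071429, 0.071429 (working shown to 6 dp, full precision carried).
D = 0.071429² + 0.142857² + 0.214286² + 0.214286² + 0.071429² + 0.071429² + 0.071429² + 0.071429² + 0.071429² = 0.005102 + 0.020408 + 0.045918 + 0.045918 + 0.005102 + 0.005102 + 0.005102 + 0.005102 + 0.005102 = 0.142857.
So 1/D = 7.0000, i.e. 7.00 to 2 decimal places.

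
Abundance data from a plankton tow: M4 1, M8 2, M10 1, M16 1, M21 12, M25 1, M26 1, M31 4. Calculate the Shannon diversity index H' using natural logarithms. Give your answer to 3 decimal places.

Total N = 1+2+1+1+12+1+1+4 = 23, so the proportions are 0.04348, 0.08696, 0.04348, 0.04348, 0.52174, 0.04348, 0.04348, 0.17391 (working shown to 5 dp, full precision carried).
Each pᵢ ln pᵢ term: 0.04348×(-3.13549)=-0.13633, 0.08696×(-2.44235)=-0.21238, 0.04348×(-3.13549)=-0.13633, 0.04348×(-3.13549)=-0.13633, 0.52174×(-0.65059)=-0.33944, 0.04348×(-3.13549)=-0.13633, 0.04348×(-3.13549)=-0.13633, 0.17391×(-1.74920)=-0.30421.
Sum = -1.53765, so H' = 1.538.

1.538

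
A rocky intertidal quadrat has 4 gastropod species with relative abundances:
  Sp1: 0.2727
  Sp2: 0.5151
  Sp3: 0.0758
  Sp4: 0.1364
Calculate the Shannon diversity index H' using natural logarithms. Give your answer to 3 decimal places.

Each pᵢ ln pᵢ term (working shown to 5 dp, full precision carried): 0.2727×(-1.29938)=-0.35434, 0.5151×(-0.66339)=-0.34171, 0.0758×(-2.57966)=-0.19554, 0.1364×(-1.99216)=-0.27173.
Sum = -1.16333, so H' = 1.163.

1.163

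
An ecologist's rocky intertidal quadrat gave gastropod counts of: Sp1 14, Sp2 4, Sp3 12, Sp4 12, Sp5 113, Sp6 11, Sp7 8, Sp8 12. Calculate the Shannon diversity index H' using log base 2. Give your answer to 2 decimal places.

2.04

Total N = 14+4+12+12+113+11+8+12 = 186, so the proportions are 0.0753, 0.0215, 0.0645, 0.0645, 0.6075, 0.0591, 0.043, 0.0645 (working shown to 4 dp, full precision carried).
Each pᵢ log₂ pᵢ term: 0.0753×(-3.7318)=-0.2809, 0.0215×(-5.5392)=-0.1191, 0.0645×(-3.9542)=-0.2551, 0.0645×(-3.9542)=-0.2551, 0.6075×(-0.7190)=-0.4368, 0.0591×(-4.0797)=-0.2413, 0.043×(-4.5392)=-0.1952, 0.0645×(-3.9542)=-0.2551.
Sum = -2.0386, so H' = 2.04.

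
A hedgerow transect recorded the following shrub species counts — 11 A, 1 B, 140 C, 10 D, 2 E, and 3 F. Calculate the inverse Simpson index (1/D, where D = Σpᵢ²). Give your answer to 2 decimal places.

1.41

Total N = 11+1+140+10+2+3 = 167, so the proportions are 0.06587, 0.00599, 0.83832, 0.05988, 0.01198, 0.01796 (working shown to 5 dp, full precision carried).
D = 0.06587² + 0.00599² + 0.83832² + 0.05988² + 0.01198² + 0.01796² = 0.00434 + 0.00004 + 0.70279 + 0.00359 + 0.00014 + 0.00032 = 0.71121.
So 1/D = 1.4060, i.e. 1.41 to 2 decimal places.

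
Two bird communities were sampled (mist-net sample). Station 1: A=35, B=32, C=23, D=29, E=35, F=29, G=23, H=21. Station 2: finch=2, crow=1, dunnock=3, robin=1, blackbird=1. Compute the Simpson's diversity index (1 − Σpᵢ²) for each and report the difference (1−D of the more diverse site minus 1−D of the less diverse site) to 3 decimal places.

0.121

Station 1: N=227, proportions 0.15419, 0.14097, 0.10132, 0.12775, 0.15419, 0.12775, 0.10132, 0.09251, giving 1−D = 0.87085 (working shown to 5 dp, full precision carried).
Station 2: N=8, proportions 0.25, 0.125, 0.375, 0.125, 0.125, giving 1−D = 0.75000.
Difference = |0.87085 − 0.75000| = 0.12085, i.e. 0.121 to 3 decimal places.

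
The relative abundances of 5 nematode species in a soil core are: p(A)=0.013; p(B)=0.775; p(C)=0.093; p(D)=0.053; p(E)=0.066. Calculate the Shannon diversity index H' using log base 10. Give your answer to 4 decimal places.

0.3518

Each pᵢ log₁₀ pᵢ term (working shown to 6 dp, full precision carried): 0.013×(-1.886057)=-0.024519, 0.775×(-0.110698)=-0.085791, 0.093×(-1.031517)=-0.095931, 0.053×(-1.275724)=-0.067613, 0.066×(-1.180456)=-0.077910.
Sum = -0.351764, so H' = 0.3518.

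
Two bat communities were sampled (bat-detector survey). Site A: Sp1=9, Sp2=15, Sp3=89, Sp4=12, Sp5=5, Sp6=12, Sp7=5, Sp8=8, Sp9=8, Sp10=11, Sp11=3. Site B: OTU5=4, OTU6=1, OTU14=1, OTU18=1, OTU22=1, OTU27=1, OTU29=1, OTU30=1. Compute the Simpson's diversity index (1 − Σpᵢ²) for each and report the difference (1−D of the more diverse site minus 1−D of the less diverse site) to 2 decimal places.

0.09

Site A: N=177, proportions 0.0508, 0.0847, 0.5028, 0.0678, 0.0282, 0.0678, 0.0282, 0.0452, 0.0452, 0.0621, 0.0169, giving 1−D = 0.7184 (working shown to 4 dp, full precision carried).
Site B: N=11, proportions 0.3636, 0.0909, 0.0909, 0.0909, 0.0909, 0.0909, 0.0909, 0.0909, giving 1−D = 0.8099.
Difference = |0.7184 − 0.8099| = 0.0915, i.e. 0.09 to 2 decimal places.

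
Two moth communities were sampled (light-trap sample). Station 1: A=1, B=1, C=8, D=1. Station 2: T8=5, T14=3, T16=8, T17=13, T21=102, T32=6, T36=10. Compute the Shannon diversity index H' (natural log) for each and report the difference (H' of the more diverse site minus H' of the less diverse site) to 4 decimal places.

0.2488

Station 1: N=11, proportions 0.090909, 0.090909, 0.727273, 0.090909, giving H' = 0.885574 (working shown to 6 dp, full precision carried).
Station 2: N=147, proportions 0.034014, 0.020408, 0.054422, 0.088435, 0.693878, 0.040816, 0.068027, giving H' = 1.134334.
Difference = |0.885574 − 1.134334| = 0.248760, i.e. 0.2488 to 4 decimal places.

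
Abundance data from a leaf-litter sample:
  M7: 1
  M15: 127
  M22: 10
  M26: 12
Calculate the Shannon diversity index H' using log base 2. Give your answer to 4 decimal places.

0.8035

Total N = 1+127+10+12 = 150, so the proportions are 0.006667, 0.846667, 0.066667, 0.08 (working shown to 6 dp, full precision carried).
Each pᵢ log₂ pᵢ term: 0.006667×(-7.228819)=-0.048192, 0.846667×(-0.240134)=-0.203313, 0.066667×(-3.906891)=-0.260459, 0.08×(-3.643856)=-0.291508.
Sum = -0.803473, so H' = 0.8035.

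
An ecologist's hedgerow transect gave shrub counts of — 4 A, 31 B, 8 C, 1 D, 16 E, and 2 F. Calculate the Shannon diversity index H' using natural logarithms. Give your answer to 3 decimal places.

1.315

Total N = 4+31+8+1+16+2 = 62, so the proportions are 0.06452, 0.5, 0.12903, 0.01613, 0.25806, 0.03226 (working shown to 5 dp, full precision carried).
Each pᵢ ln pᵢ term: 0.06452×(-2.74084)=-0.17683, 0.5×(-0.69315)=-0.34657, 0.12903×(-2.04769)=-0.26422, 0.01613×(-4.12713)=-0.06657, 0.25806×(-1.35455)=-0.34956, 0.03226×(-3.43399)=-0.11077.
Sum = -1.31452, so H' = 1.315.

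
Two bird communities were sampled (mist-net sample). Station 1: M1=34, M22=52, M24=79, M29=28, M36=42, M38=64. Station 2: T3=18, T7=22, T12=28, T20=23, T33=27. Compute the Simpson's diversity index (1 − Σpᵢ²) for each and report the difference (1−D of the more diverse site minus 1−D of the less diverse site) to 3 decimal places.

Station 1: N=299, proportions 0.11371, 0.17391, 0.26421, 0.09365, 0.14047, 0.21405, giving 1−D = 0.81270 (working shown to 5 dp, full precision carried).
Station 2: N=118, proportions 0.15254, 0.18644, 0.23729, 0.19492, 0.22881, giving 1−D = 0.79532.
Difference = |0.81270 − 0.79532| = 0.01738, i.e. 0.017 to 3 decimal places.

0.017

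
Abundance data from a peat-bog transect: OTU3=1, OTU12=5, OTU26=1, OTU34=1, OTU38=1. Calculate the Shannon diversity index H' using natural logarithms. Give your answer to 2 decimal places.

1.30

Total N = 1+5+1+1+1 = 9, so the proportions are 0.1111, 0.5556, 0.1111, 0.1111, 0.1111 (working shown to 4 dp, full precision carried).
Each pᵢ ln pᵢ term: 0.1111×(-2.1972)=-0.2441, 0.5556×(-0.5878)=-0.3265, 0.1111×(-2.1972)=-0.2441, 0.1111×(-2.1972)=-0.2441, 0.1111×(-2.1972)=-0.2441.
Sum = -1.3031, so H' = 1.30.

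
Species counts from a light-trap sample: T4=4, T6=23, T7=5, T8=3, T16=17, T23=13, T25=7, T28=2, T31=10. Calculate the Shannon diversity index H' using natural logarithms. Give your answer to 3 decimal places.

Total N = 4+23+5+3+17+13+7+2+10 = 84, so the proportions are 0.04762, 0.27381, 0.05952, 0.03571, 0.20238, 0.15476, 0.08333, 0.02381, 0.11905 (working shown to 5 dp, full precision carried).
Each pᵢ ln pᵢ term: 0.04762×(-3.04452)=-0.14498, 0.27381×(-1.29532)=-0.35467, 0.05952×(-2.82138)=-0.16794, 0.03571×(-3.33220)=-0.11901, 0.20238×(-1.59760)=-0.32332, 0.15476×(-1.86587)=-0.28877, 0.08333×(-2.48491)=-0.20708, 0.02381×(-3.73767)=-0.08899, 0.11905×(-2.12823)=-0.25336.
Sum = -1.94811, so H' = 1.948.

1.948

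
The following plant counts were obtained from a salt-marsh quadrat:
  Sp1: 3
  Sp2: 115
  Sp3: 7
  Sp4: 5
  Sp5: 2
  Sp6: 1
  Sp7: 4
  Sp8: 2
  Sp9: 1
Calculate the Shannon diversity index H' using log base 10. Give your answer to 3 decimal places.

Total N = 3+115+7+5+2+1+4+2+1 = 140, so the proportions are 0.02143, 0.82143, 0.05, 0.03571, 0.01429, 0.00714, 0.02857, 0.01429, 0.00714 (working shown to 5 dp, full precision carried).
Each pᵢ log₁₀ pᵢ term: 0.02143×(-1.66901)=-0.03576, 0.82143×(-0.08543)=-0.07017, 0.05×(-1.30103)=-0.06505, 0.03571×(-1.44716)=-0.05168, 0.01429×(-1.84510)=-0.02636, 0.00714×(-2.14613)=-0.01533, 0.02857×(-1.54407)=-0.04412, 0.01429×(-1.84510)=-0.02636, 0.00714×(-2.14613)=-0.01533.
Sum = -0.35017, so H' = 0.350.

0.350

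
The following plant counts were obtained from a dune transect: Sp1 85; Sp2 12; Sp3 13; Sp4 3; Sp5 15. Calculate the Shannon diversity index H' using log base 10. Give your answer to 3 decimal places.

0.463

Total N = 85+12+13+3+15 = 128, so the proportions are 0.66406, 0.09375, 0.10156, 0.02344, 0.11719 (working shown to 5 dp, full precision carried).
Each pᵢ log₁₀ pᵢ term: 0.66406×(-0.17779)=-0.11806, 0.09375×(-1.02803)=-0.09638, 0.10156×(-0.99327)=-0.10088, 0.02344×(-1.63009)=-0.03821, 0.11719×(-0.93112)=-0.10912.
Sum = -0.46264, so H' = 0.463.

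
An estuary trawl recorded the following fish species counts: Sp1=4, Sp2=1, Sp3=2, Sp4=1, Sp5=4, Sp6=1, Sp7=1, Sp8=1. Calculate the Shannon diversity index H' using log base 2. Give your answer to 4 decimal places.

Total N = 4+1+2+1+4+1+1+1 = 15, so the proportions are 0.266667, 0.066667, 0.133333, 0.066667, 0.266667, 0.066667, 0.066667, 0.066667 (working shown to 6 dp, full precision carried).
Each pᵢ log₂ pᵢ term: 0.266667×(-1.906891)=-0.508504, 0.066667×(-3.906891)=-0.260459, 0.133333×(-2.906891)=-0.387585, 0.066667×(-3.906891)=-0.260459, 0.266667×(-1.906891)=-0.508504, 0.066667×(-3.906891)=-0.260459, 0.066667×(-3.906891)=-0.260459, 0.066667×(-3.906891)=-0.260459.
Sum = -2.706891, so H' = 2.7069.

2.7069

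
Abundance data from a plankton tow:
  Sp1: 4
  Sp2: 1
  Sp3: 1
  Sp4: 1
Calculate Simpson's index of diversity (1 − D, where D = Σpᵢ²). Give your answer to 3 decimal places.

0.612

Total N = 4+1+1+1 = 7, so the proportions are 0.57143, 0.14286, 0.14286, 0.14286 (working shown to 5 dp, full precision carried).
D = 0.57143² + 0.14286² + 0.14286² + 0.14286² = 0.32653 + 0.02041 + 0.02041 + 0.02041 = 0.38776.
So 1 − D = 0.61224, i.e. 0.612 to 3 decimal places.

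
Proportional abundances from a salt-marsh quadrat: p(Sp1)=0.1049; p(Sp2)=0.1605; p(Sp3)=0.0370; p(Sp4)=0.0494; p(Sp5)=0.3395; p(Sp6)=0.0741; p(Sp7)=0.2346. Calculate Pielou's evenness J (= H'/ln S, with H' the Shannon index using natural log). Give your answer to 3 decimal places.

H' = −Σ pᵢ ln pᵢ = −((-0.23652) + (-0.29363) + (-0.12198) + (-0.14859) + (-0.36676) + (-0.19283) + (-0.34014)) = 1.70045 (working shown to 5 dp, full precision carried).
With S = 7 species, ln S = 1.94591, so J = 1.70045/1.94591 = 0.87386, i.e. 0.874 to 3 decimal places.

0.874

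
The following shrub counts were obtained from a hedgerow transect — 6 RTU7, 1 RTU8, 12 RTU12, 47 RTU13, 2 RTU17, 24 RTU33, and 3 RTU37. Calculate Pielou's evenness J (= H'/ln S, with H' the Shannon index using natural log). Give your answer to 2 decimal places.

Total N = 6+1+12+47+2+24+3 = 95, so the proportions are 0.0632, 0.0105, 0.1263, 0.4947, 0.0211, 0.2526, 0.0316 (working shown to 4 dp, full precision carried).
H' = −Σ pᵢ ln pᵢ = −((-0.1744) + (-0.0479) + (-0.2613) + (-0.3482) + (-0.0813) + (-0.3476) + (-0.1091)) = 1.3699.
With S = 7 species, ln S = 1.9459, so J = 1.3699/1.9459 = 0.7040, i.e. 0.70 to 2 decimal places.

0.70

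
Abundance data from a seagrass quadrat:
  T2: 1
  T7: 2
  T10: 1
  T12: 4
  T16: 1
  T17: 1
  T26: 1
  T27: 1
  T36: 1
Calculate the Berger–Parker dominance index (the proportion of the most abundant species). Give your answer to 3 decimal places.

Total N = 1+2+1+4+1+1+1+1+1 = 13, so the proportions are 0.07692, 0.15385, 0.07692, 0.30769, 0.07692, 0.07692, 0.07692, 0.07692, 0.07692 (working shown to 5 dp, full precision carried).
The largest proportion is 0.30769, i.e. d = 0.308 to 3 decimal places.

0.308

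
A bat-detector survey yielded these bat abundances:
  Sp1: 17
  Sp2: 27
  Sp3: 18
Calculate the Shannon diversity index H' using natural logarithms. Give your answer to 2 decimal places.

Total N = 17+27+18 = 62, so the proportions are 0.2742, 0.4355, 0.2903 (working shown to 4 dp, full precision carried).
Each pᵢ ln pᵢ term: 0.2742×(-1.2939)=-0.3548, 0.4355×(-0.8313)=-0.3620, 0.2903×(-1.2368)=-0.3591.
Sum = -1.0759, so H' = 1.08.

1.08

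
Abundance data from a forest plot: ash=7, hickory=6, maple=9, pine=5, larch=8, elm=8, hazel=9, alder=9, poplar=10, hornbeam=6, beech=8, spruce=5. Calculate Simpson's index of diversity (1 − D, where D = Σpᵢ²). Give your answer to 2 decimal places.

0.91

Total N = 7+6+9+5+8+8+9+9+10+6+8+5 = 90, so the proportions are 0.0778, 0.0667, 0.1, 0.0556, 0.0889, 0.0889, 0.1, 0.1, 0.1111, 0.0667, 0.0889, 0.0556 (working shown to 4 dp, full precision carried).
D = 0.0778² + 0.0667² + 0.1² + 0.0556² + 0.0889² + 0.0889² + 0.1² + 0.1² + 0.1111² + 0.0667² + 0.0889² + 0.0556² = 0.0060 + 0.0044 + 0.0100 + 0.0031 + 0.0079 + 0.0079 + 0.0100 + 0.0100 + 0.0123 + 0.0044 + 0.0079 + 0.0031 = 0.0872.
So 1 − D = 0.9128, i.e. 0.91 to 2 decimal places.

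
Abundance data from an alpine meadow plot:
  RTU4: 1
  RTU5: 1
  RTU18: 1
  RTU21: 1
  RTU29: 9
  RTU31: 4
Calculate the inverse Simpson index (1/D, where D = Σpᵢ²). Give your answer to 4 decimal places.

Total N = 1+1+1+1+9+4 = 17, so the proportions are 0.0588235, 0.0588235, 0.0588235, 0.0588235, 0.5294118, 0.2352941 (working shown to 7 dp, full precision carried).
D = 0.0588235² + 0.0588235² + 0.0588235² + 0.0588235² + 0.5294118² + 0.2352941² = 0.0034602 + 0.0034602 + 0.0034602 + 0.0034602 + 0.2802768 + 0.0553633 = 0.3494810.
So 1/D = 2.861386, i.e. 2.8614 to 4 decimal places.

2.8614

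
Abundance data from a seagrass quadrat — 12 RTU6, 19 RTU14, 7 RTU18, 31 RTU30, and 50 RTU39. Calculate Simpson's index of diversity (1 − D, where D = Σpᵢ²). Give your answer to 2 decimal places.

0.72

Total N = 12+19+7+31+50 = 119, so the proportions are 0.1008, 0.1597, 0.0588, 0.2605, 0.4202 (working shown to 4 dp, full precision carried).
D = 0.1008² + 0.1597² + 0.0588² + 0.2605² + 0.4202² = 0.0102 + 0.0255 + 0.0035 + 0.0679 + 0.1765 = 0.2835.
So 1 − D = 0.7165, i.e. 0.72 to 2 decimal places.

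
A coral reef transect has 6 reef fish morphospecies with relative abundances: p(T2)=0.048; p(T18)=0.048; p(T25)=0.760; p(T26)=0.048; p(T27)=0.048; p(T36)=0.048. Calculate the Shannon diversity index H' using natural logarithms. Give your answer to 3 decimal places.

0.937

Each pᵢ ln pᵢ term (working shown to 5 dp, full precision carried): 0.048×(-3.03655)=-0.14575, 0.048×(-3.03655)=-0.14575, 0.76×(-0.27444)=-0.20857, 0.048×(-3.03655)=-0.14575, 0.048×(-3.03655)=-0.14575, 0.048×(-3.03655)=-0.14575.
Sum = -0.93735, so H' = 0.937.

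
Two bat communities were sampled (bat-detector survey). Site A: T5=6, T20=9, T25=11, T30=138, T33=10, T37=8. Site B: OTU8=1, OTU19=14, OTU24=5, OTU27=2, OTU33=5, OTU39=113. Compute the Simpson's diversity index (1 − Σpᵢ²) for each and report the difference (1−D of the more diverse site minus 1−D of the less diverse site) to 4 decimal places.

0.0772

Site A: N=182, proportions 0.032967, 0.049451, 0.06044, 0.758242, 0.054945, 0.043956, giving 1−D = 0.412933 (working shown to 6 dp, full precision carried).
Site B: N=140, proportions 0.007143, 0.1, 0.035714, 0.014286, 0.035714, 0.807143, giving 1−D = 0.335714.
Difference = |0.412933 − 0.335714| = 0.077219, i.e. 0.0772 to 4 decimal places.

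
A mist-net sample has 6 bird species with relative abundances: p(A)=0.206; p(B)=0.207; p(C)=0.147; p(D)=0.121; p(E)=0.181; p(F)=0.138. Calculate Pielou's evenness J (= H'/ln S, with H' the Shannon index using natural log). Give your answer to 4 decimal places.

0.9887

H' = −Σ pᵢ ln pᵢ = −((-0.325455) + (-0.326033) + (-0.281846) + (-0.255548) + (-0.309376) + (-0.273309)) = 1.771567 (working shown to 6 dp, full precision carried).
With S = 6 species, ln S = 1.791759, so J = 1.771567/1.791759 = 0.988730, i.e. 0.9887 to 4 decimal places.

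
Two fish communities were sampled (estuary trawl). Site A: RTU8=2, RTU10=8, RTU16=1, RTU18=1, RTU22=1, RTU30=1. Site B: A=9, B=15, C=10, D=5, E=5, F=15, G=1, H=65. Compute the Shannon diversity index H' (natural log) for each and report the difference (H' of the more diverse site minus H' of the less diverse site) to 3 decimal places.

0.185

Site A: N=14, proportions 0.142857, 0.571429, 0.071429, 0.071429, 0.071429, 0.071429, giving H' = 1.351784 (working shown to 6 dp, full precision carried).
Site B: N=125, proportions 0.072, 0.12, 0.08, 0.04, 0.04, 0.12, 0.008, 0.52, giving H' = 1.536538.
Difference = |1.351784 − 1.536538| = 0.184754, i.e. 0.185 to 3 decimal places.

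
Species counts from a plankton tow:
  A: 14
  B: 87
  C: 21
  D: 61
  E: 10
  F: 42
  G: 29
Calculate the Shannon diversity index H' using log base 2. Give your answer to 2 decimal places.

2.48

Total N = 14+87+21+61+10+42+29 = 264, so the proportions are 0.053, 0.3295, 0.0795, 0.2311, 0.0379, 0.1591, 0.1098 (working shown to 4 dp, full precision carried).
Each pᵢ log₂ pᵢ term: 0.053×(-4.2370)=-0.2247, 0.3295×(-1.6015)=-0.5278, 0.0795×(-3.6521)=-0.2905, 0.2311×(-2.1137)=-0.4884, 0.0379×(-4.7225)=-0.1789, 0.1591×(-2.6521)=-0.4219, 0.1098×(-3.1864)=-0.3500.
Sum = -2.4822, so H' = 2.48.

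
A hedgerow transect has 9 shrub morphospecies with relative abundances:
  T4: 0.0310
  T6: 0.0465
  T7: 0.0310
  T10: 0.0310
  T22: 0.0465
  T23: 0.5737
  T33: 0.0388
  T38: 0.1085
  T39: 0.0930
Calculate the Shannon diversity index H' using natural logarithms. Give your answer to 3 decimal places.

Each pᵢ ln pᵢ term (working shown to 5 dp, full precision carried): 0.031×(-3.47377)=-0.10769, 0.0465×(-3.06830)=-0.14268, 0.031×(-3.47377)=-0.10769, 0.031×(-3.47377)=-0.10769, 0.0465×(-3.06830)=-0.14268, 0.5737×(-0.55565)=-0.31878, 0.0388×(-3.24934)=-0.12607, 0.1085×(-2.22101)=-0.24098, 0.093×(-2.37516)=-0.22089.
Sum = -1.51513, so H' = 1.515.

1.515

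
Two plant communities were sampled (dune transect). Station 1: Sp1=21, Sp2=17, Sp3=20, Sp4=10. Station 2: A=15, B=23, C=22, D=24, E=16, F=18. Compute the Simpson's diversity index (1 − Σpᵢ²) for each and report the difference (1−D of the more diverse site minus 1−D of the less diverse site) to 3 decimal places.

0.094

Station 1: N=68, proportions 0.30882, 0.25, 0.29412, 0.14706, giving 1−D = 0.73400 (working shown to 5 dp, full precision carried).
Station 2: N=118, proportions 0.12712, 0.19492, 0.18644, 0.20339, 0.13559, 0.15254, giving 1−D = 0.82807.
Difference = |0.73400 − 0.82807| = 0.09407, i.e. 0.094 to 3 decimal places.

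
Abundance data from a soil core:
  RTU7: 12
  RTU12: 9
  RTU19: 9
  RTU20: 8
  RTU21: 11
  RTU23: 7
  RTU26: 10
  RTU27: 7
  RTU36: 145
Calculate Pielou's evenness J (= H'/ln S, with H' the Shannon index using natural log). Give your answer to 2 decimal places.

Total N = 12+9+9+8+11+7+10+7+145 = 218, so the proportions are 0.055, 0.0413, 0.0413, 0.0367, 0.0505, 0.0321, 0.0459, 0.0321, 0.6651 (working shown to 4 dp, full precision carried).
H' = −Σ pᵢ ln pᵢ = −((-0.1596) + (-0.1316) + (-0.1316) + (-0.1213) + (-0.1507) + (-0.1104) + (-0.1414) + (-0.1104) + (-0.2712)) = 1.3282.
With S = 9 species, ln S = 2.1972, so J = 1.3282/2.1972 = 0.6045, i.e. 0.60 to 2 decimal places.

0.60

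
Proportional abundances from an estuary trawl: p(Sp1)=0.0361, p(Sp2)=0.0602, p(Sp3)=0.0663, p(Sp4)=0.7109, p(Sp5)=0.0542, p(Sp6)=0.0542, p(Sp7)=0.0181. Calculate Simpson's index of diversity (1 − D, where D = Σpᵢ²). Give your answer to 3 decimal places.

0.479

D = 0.0361² + 0.0602² + 0.0663² + 0.7109² + 0.0542² + 0.0542² + 0.0181² = 0.00130 + 0.00362 + 0.00440 + 0.50538 + 0.00294 + 0.00294 + 0.00033 = 0.52090 (working shown to 5 dp, full precision carried).
So 1 − D = 0.47910, i.e. 0.479 to 3 decimal places.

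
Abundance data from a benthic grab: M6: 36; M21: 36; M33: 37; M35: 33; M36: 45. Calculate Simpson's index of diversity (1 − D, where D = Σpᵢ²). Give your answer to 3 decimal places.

Total N = 36+36+37+33+45 = 187, so the proportions are 0.19251, 0.19251, 0.19786, 0.17647, 0.24064 (working shown to 5 dp, full precision carried).
D = 0.19251² + 0.19251² + 0.19786² + 0.17647² + 0.24064² = 0.03706 + 0.03706 + 0.03915 + 0.03114 + 0.05791 = 0.20232.
So 1 − D = 0.79768, i.e. 0.798 to 3 decimal places.

0.798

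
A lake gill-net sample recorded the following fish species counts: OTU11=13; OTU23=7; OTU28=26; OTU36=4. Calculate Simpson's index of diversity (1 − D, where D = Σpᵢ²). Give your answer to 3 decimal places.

Total N = 13+7+26+4 = 50, so the proportions are 0.26, 0.14, 0.52, 0.08 (working shown to 5 dp, full precision carried).
D = 0.26² + 0.14² + 0.52² + 0.08² = 0.06760 + 0.01960 + 0.27040 + 0.00640 = 0.36400.
So 1 − D = 0.63600, i.e. 0.636 to 3 decimal places.

0.636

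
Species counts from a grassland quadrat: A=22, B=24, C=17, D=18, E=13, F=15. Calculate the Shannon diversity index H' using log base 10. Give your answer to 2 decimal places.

Total N = 22+24+17+18+13+15 = 109, so the proportions are 0.2018, 0.2202, 0.156, 0.1651, 0.1193, 0.1376 (working shown to 4 dp, full precision carried).
Each pᵢ log₁₀ pᵢ term: 0.2018×(-0.6950)=-0.1403, 0.2202×(-0.6572)=-0.1447, 0.156×(-0.8070)=-0.1259, 0.1651×(-0.7822)=-0.1292, 0.1193×(-0.9235)=-0.1101, 0.1376×(-0.8613)=-0.1185.
Sum = -0.7687, so H' = 0.77.

0.77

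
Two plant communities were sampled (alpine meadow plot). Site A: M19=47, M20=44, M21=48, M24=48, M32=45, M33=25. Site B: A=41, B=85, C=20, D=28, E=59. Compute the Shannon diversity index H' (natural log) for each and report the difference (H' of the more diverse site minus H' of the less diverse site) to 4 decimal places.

Site A: N=257, proportions 0.182879, 0.171206, 0.18677, 0.18677, 0.175097, 0.097276, giving H' = 1.771378 (working shown to 6 dp, full precision carried).
Site B: N=233, proportions 0.175966, 0.364807, 0.085837, 0.120172, 0.253219, giving H' = 1.486777.
Difference = |1.771378 − 1.486777| = 0.284601, i.e. 0.2846 to 4 decimal places.

0.2846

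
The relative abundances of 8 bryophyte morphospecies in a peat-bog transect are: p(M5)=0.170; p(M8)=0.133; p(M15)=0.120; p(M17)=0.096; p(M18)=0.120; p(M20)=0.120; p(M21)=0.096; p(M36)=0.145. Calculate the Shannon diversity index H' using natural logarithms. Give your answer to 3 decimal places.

Each pᵢ ln pᵢ term (working shown to 5 dp, full precision carried): 0.17×(-1.77196)=-0.30123, 0.133×(-2.01741)=-0.26832, 0.12×(-2.12026)=-0.25443, 0.096×(-2.34341)=-0.22497, 0.12×(-2.12026)=-0.25443, 0.12×(-2.12026)=-0.25443, 0.096×(-2.34341)=-0.22497, 0.145×(-1.93102)=-0.28000.
Sum = -2.06277, so H' = 2.063.

2.063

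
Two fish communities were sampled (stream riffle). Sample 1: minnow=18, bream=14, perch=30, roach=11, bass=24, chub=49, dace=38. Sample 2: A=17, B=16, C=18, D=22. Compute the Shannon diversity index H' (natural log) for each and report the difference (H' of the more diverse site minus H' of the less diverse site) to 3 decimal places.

Sample 1: N=184, proportions 0.09783, 0.07609, 0.16304, 0.05978, 0.13043, 0.2663, 0.20652, giving H' = 1.83131 (working shown to 5 dp, full precision carried).
Sample 2: N=73, proportions 0.23288, 0.21918, 0.24658, 0.30137, giving H' = 1.37874.
Difference = |1.83131 − 1.37874| = 0.45257, i.e. 0.453 to 3 decimal places.

0.453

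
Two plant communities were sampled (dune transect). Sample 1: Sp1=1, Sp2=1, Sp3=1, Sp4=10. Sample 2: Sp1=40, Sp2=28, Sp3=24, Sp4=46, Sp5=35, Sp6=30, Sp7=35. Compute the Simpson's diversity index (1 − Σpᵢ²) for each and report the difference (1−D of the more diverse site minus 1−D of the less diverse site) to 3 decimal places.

0.461

Sample 1: N=13, proportions 0.07692308, 0.07692308, 0.07692308, 0.76923077, giving 1−D = 0.39053254 (working shown to 8 dp, full precision carried).
Sample 2: N=238, proportions 0.16806723, 0.11764706, 0.10084034, 0.19327731, 0.14705882, 0.12605042, 0.14705882, giving 1−D = 0.85124638.
Difference = |0.39053254 − 0.85124638| = 0.46071384, i.e. 0.461 to 3 decimal places.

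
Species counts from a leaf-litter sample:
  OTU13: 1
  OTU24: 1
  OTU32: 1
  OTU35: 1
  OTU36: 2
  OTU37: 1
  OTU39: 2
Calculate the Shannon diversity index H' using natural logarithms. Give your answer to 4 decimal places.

1.8892

Total N = 1+1+1+1+2+1+2 = 9, so the proportions are 0.111111, 0.111111, 0.111111, 0.111111, 0.222222, 0.111111, 0.222222 (working shown to 6 dp, full precision carried).
Each pᵢ ln pᵢ term: 0.111111×(-2.197225)=-0.244136, 0.111111×(-2.197225)=-0.244136, 0.111111×(-2.197225)=-0.244136, 0.111111×(-2.197225)=-0.244136, 0.222222×(-1.504077)=-0.334239, 0.111111×(-2.197225)=-0.244136, 0.222222×(-1.504077)=-0.334239.
Sum = -1.889159, so H' = 1.8892.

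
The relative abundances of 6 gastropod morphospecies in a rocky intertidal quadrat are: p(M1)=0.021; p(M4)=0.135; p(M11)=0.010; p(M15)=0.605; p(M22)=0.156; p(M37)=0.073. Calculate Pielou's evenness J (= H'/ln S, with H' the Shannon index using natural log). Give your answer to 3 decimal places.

0.660

H' = −Σ pᵢ ln pᵢ = −((-0.08113) + (-0.27033) + (-0.04605) + (-0.30403) + (-0.28983) + (-0.19106)) = 1.18244 (working shown to 5 dp, full precision carried).
With S = 6 species, ln S = 1.79176, so J = 1.18244/1.79176 = 0.65993, i.e. 0.660 to 3 decimal places.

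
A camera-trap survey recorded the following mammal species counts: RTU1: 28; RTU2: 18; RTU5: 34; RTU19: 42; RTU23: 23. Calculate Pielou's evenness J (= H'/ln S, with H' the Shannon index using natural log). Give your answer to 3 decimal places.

Total N = 28+18+34+42+23 = 145, so the proportions are 0.1931, 0.12414, 0.23448, 0.28966, 0.15862 (working shown to 5 dp, full precision carried).
H' = −Σ pᵢ ln pᵢ = −((-0.31756) + (-0.25900) + (-0.34009) + (-0.35890) + (-0.29206)) = 1.56761.
With S = 5 species, ln S = 1.60944, so J = 1.56761/1.60944 = 0.97401, i.e. 0.974 to 3 decimal places.

0.974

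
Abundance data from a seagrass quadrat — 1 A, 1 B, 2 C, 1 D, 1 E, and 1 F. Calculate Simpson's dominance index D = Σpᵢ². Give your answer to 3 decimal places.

Total N = 1+1+2+1+1+1 = 7, so the proportions are 0.14286, 0.14286, 0.28571, 0.14286, 0.14286, 0.14286 (working shown to 5 dp, full precision carried).
D = 0.14286² + 0.14286² + 0.28571² + 0.14286² + 0.14286² + 0.14286² = 0.02041 + 0.02041 + 0.08163 + 0.02041 + 0.02041 + 0.02041 = 0.18367.
To 3 decimal places, D = 0.184.

0.184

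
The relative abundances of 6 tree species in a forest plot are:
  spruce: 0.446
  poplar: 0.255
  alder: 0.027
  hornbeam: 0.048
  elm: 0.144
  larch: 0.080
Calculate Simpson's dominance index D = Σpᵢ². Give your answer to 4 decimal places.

0.2941

D = 0.446² + 0.255² + 0.027² + 0.048² + 0.144² + 0.08² = 0.198916 + 0.065025 + 0.000729 + 0.002304 + 0.020736 + 0.006400 = 0.294110 (working shown to 6 dp, full precision carried).
To 4 decimal places, D = 0.2941.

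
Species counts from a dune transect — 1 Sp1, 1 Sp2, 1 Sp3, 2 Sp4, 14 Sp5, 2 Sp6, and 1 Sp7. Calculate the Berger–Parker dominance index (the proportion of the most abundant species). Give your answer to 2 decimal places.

0.64

Total N = 1+1+1+2+14+2+1 = 22, so the proportions are 0.0455, 0.0455, 0.0455, 0.0909, 0.6364, 0.0909, 0.0455 (working shown to 4 dp, full precision carried).
The largest proportion is 0.6364, i.e. d = 0.64 to 2 decimal places.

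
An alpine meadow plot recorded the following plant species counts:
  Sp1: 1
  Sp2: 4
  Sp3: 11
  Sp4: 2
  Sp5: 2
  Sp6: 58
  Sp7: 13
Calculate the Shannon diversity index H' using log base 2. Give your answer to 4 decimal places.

1.6955

Total N = 1+4+11+2+2+58+13 = 91, so the proportions are 0.010989, 0.043956, 0.120879, 0.021978, 0.021978, 0.637363, 0.142857 (working shown to 6 dp, full precision carried).
Each pᵢ log₂ pᵢ term: 0.010989×(-6.507795)=-0.071514, 0.043956×(-4.507795)=-0.198145, 0.120879×(-3.048363)=-0.368483, 0.021978×(-5.507795)=-0.121050, 0.021978×(-5.507795)=-0.121050, 0.637363×(-0.649814)=-0.414167, 0.142857×(-2.807355)=-0.401051.
Sum = -1.695461, so H' = 1.6955.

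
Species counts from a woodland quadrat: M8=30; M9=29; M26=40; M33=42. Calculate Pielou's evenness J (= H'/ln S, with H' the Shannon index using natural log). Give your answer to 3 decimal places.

0.990

Total N = 30+29+40+42 = 141, so the proportions are 0.21277, 0.20567, 0.28369, 0.29787 (working shown to 5 dp, full precision carried).
H' = −Σ pᵢ ln pᵢ = −((-0.32927) + (-0.32527) + (-0.35741) + (-0.36075)) = 1.37270.
With S = 4 species, ln S = 1.38629, so J = 1.37270/1.38629 = 0.99019, i.e. 0.990 to 3 decimal places.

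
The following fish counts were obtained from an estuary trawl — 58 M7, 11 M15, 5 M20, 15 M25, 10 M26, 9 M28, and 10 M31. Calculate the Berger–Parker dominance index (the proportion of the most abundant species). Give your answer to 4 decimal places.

0.4915

Total N = 58+11+5+15+10+9+10 = 118, so the proportions are 0.491525, 0.09322, 0.042373, 0.127119, 0.084746, 0.076271, 0.084746 (working shown to 6 dp, full precision carried).
The largest proportion is 0.491525, i.e. d = 0.4915 to 4 decimal places.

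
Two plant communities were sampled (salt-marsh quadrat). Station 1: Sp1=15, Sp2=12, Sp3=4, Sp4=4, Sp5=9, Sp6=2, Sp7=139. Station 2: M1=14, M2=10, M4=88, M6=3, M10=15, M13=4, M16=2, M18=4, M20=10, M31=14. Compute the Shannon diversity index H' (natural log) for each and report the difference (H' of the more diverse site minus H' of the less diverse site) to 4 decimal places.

0.6644

Station 1: N=185, proportions 0.081081, 0.064865, 0.021622, 0.021622, 0.048649, 0.010811, 0.751351, giving H' = 0.957744 (working shown to 6 dp, full precision carried).
Station 2: N=164, proportions 0.085366, 0.060976, 0.536585, 0.018293, 0.091463, 0.02439, 0.012195, 0.02439, 0.060976, 0.085366, giving H' = 1.622158.
Difference = |0.957744 − 1.622158| = 0.664414, i.e. 0.6644 to 4 decimal places.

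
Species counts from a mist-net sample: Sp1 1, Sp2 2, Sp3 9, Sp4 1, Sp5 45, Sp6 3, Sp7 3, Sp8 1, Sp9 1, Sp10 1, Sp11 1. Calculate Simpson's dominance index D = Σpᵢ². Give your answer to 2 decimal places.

0.46

Total N = 1+2+9+1+45+3+3+1+1+1+1 = 68, so the proportions are 0.0147, 0.0294, 0.1324, 0.0147, 0.6618, 0.0441, 0.0441, 0.0147, 0.0147, 0.0147, 0.0147 (working shown to 4 dp, full precision carried).
D = 0.0147² + 0.0294² + 0.1324² + 0.0147² + 0.6618² + 0.0441² + 0.0441² + 0.0147² + 0.0147² + 0.0147² + 0.0147² = 0.0002 + 0.0009 + 0.0175 + 0.0002 + 0.4379 + 0.0019 + 0.0019 + 0.0002 + 0.0002 + 0.0002 + 0.0002 = 0.4615.
To 2 decimal places, D = 0.46.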